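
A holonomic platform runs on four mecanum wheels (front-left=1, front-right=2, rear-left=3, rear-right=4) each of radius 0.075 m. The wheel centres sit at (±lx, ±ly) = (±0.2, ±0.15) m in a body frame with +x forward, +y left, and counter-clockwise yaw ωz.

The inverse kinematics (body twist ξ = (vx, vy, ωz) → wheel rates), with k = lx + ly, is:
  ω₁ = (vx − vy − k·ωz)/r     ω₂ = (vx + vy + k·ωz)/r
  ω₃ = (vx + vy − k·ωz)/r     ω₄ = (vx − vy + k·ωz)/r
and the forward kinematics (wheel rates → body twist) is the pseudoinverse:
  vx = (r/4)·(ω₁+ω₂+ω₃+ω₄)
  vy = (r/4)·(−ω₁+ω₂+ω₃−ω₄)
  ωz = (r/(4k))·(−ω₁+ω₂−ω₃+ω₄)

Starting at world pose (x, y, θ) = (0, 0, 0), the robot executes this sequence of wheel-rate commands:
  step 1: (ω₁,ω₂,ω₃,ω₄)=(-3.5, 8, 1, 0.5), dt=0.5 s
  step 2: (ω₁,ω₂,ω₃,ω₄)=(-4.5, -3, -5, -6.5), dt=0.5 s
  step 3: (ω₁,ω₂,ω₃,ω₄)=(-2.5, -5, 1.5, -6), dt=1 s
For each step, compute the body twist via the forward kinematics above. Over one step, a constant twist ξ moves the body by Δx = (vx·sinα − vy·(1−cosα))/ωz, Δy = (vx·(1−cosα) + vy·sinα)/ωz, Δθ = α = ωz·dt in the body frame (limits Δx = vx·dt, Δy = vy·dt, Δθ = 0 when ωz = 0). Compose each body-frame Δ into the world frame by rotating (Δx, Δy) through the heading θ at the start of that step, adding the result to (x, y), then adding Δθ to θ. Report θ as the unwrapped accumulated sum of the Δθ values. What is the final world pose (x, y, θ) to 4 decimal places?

step 1: ξ=(vx,vy,ωz)=(0.1125, 0.2250, 0.5893), dt=0.5 → body Δ=(0.0390, 0.1191, 0.2946) → world pose (0.0390, 0.1191, 0.2946)
step 2: ξ=(vx,vy,ωz)=(-0.3562, 0.0562, 0.0000), dt=0.5 → body Δ=(-0.1781, 0.0281, 0.0000) → world pose (-0.1396, 0.0943, 0.2946)
step 3: ξ=(vx,vy,ωz)=(-0.2250, 0.0937, -0.5357), dt=1.0 → body Δ=(-0.1899, 0.1482, -0.5357) → world pose (-0.3644, 0.1809, -0.2411)

(-0.3644, 0.1809, -0.2411)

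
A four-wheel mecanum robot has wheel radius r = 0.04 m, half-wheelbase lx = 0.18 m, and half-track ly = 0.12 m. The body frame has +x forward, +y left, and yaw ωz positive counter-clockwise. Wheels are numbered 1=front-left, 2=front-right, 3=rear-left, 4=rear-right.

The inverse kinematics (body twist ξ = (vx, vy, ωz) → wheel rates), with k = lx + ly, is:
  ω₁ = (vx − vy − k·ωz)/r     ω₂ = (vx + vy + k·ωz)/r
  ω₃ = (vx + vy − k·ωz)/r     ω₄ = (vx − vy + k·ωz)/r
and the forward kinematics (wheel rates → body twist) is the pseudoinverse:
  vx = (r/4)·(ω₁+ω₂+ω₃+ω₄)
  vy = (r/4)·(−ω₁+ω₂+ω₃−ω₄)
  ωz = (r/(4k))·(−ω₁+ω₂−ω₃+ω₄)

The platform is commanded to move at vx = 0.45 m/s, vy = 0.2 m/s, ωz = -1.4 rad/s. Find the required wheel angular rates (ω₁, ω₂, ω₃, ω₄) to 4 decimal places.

(16.7500, 5.7500, 26.7500, -4.2500)

k = lx + ly = 0.18 + 0.12 = 0.3000;  k·ωz = 0.3000·-1.4 = -0.4200
ω₁ (FL) = (vx − vy − k·ωz)/r = 0.6700/0.04 = 16.7500
ω₂ (FR) = (vx + vy + k·ωz)/r = 0.2300/0.04 = 5.7500
ω₃ (RL) = (vx + vy − k·ωz)/r = 1.0700/0.04 = 26.7500
ω₄ (RR) = (vx − vy + k·ωz)/r = -0.1700/0.04 = -4.2500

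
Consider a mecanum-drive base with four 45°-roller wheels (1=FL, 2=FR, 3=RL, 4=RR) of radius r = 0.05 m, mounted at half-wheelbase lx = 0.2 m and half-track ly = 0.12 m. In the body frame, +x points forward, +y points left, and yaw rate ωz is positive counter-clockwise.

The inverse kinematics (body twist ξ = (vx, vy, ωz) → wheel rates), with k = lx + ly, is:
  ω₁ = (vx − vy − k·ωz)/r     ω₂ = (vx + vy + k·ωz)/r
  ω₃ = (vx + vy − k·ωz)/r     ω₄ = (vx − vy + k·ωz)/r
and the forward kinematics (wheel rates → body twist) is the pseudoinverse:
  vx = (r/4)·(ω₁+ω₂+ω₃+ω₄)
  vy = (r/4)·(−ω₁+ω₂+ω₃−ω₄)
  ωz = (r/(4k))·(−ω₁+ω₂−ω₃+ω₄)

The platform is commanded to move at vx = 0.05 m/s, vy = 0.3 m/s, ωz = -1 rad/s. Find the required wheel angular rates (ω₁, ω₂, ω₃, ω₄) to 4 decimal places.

k = lx + ly = 0.2 + 0.12 = 0.3200;  k·ωz = 0.3200·-1 = -0.3200
ω₁ (FL) = (vx − vy − k·ωz)/r = 0.0700/0.05 = 1.4000
ω₂ (FR) = (vx + vy + k·ωz)/r = 0.0300/0.05 = 0.6000
ω₃ (RL) = (vx + vy − k·ωz)/r = 0.6700/0.05 = 13.4000
ω₄ (RR) = (vx − vy + k·ωz)/r = -0.5700/0.05 = -11.4000

(1.4000, 0.6000, 13.4000, -11.4000)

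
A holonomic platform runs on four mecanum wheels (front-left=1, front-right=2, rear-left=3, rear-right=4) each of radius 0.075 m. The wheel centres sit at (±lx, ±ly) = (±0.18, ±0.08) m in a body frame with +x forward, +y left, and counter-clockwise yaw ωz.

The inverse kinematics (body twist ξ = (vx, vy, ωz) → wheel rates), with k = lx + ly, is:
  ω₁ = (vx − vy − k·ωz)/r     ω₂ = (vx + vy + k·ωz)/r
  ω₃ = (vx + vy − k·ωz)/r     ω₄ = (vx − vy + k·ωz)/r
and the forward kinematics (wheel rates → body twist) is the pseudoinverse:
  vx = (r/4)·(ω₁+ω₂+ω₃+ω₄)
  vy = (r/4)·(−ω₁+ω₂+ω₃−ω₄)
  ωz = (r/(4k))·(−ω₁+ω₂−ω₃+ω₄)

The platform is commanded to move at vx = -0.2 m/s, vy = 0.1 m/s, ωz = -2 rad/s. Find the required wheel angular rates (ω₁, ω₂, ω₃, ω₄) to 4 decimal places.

k = lx + ly = 0.18 + 0.08 = 0.2600;  k·ωz = 0.2600·-2 = -0.5200
ω₁ (FL) = (vx − vy − k·ωz)/r = 0.2200/0.075 = 2.9333
ω₂ (FR) = (vx + vy + k·ωz)/r = -0.6200/0.075 = -8.2667
ω₃ (RL) = (vx + vy − k·ωz)/r = 0.4200/0.075 = 5.6000
ω₄ (RR) = (vx − vy + k·ωz)/r = -0.8200/0.075 = -10.9333

(2.9333, -8.2667, 5.6000, -10.9333)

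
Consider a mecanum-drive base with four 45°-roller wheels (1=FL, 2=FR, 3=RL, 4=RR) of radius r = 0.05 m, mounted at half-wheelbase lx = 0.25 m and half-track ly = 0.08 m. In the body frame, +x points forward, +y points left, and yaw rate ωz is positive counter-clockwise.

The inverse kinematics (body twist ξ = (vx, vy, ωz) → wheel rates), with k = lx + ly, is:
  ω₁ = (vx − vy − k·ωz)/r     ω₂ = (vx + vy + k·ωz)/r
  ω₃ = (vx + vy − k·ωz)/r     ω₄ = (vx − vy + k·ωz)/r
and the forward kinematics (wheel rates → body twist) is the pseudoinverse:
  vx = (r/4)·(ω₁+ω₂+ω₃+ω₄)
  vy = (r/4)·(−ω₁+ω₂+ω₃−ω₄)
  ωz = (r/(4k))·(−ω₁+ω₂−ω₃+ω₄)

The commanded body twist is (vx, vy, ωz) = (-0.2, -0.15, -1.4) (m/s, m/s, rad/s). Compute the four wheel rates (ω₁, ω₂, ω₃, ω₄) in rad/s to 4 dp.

(8.2400, -16.2400, 2.2400, -10.2400)

k = lx + ly = 0.25 + 0.08 = 0.3300;  k·ωz = 0.3300·-1.4 = -0.4620
ω₁ (FL) = (vx − vy − k·ωz)/r = 0.4120/0.05 = 8.2400
ω₂ (FR) = (vx + vy + k·ωz)/r = -0.8120/0.05 = -16.2400
ω₃ (RL) = (vx + vy − k·ωz)/r = 0.1120/0.05 = 2.2400
ω₄ (RR) = (vx − vy + k·ωz)/r = -0.5120/0.05 = -10.2400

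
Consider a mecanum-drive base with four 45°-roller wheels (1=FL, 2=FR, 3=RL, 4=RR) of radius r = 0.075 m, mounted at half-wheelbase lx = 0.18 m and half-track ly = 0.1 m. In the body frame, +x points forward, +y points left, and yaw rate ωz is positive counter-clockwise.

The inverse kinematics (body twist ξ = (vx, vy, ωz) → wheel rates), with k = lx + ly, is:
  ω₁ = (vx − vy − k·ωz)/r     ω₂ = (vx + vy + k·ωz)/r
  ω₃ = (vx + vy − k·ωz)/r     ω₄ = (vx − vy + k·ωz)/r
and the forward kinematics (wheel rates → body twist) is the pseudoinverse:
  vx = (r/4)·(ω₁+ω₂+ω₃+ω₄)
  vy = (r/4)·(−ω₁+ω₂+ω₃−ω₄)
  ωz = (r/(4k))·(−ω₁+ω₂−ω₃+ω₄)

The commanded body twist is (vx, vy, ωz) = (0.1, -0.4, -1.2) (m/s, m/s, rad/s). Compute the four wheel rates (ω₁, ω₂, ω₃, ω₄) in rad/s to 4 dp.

k = lx + ly = 0.18 + 0.1 = 0.2800;  k·ωz = 0.2800·-1.2 = -0.3360
ω₁ (FL) = (vx − vy − k·ωz)/r = 0.8360/0.075 = 11.1467
ω₂ (FR) = (vx + vy + k·ωz)/r = -0.6360/0.075 = -8.4800
ω₃ (RL) = (vx + vy − k·ωz)/r = 0.0360/0.075 = 0.4800
ω₄ (RR) = (vx − vy + k·ωz)/r = 0.1640/0.075 = 2.1867

(11.1467, -8.4800, 0.4800, 2.1867)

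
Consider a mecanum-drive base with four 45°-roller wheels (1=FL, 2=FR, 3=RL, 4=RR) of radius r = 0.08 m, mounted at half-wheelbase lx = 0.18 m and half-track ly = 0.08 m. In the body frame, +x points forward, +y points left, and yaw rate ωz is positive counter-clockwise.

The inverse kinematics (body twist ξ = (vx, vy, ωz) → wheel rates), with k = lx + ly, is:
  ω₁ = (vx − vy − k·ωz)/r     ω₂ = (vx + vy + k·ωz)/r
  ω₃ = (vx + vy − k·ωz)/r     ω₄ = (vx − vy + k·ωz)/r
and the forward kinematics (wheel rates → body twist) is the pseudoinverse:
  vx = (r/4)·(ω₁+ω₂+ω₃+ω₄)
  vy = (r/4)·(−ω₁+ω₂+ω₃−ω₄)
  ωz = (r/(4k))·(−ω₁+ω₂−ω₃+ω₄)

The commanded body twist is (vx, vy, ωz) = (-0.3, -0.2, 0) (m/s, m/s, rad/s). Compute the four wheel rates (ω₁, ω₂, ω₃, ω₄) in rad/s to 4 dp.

(-1.2500, -6.2500, -6.2500, -1.2500)

k = lx + ly = 0.18 + 0.08 = 0.2600;  k·ωz = 0.2600·0 = 0.0000
ω₁ (FL) = (vx − vy − k·ωz)/r = -0.1000/0.08 = -1.2500
ω₂ (FR) = (vx + vy + k·ωz)/r = -0.5000/0.08 = -6.2500
ω₃ (RL) = (vx + vy − k·ωz)/r = -0.5000/0.08 = -6.2500
ω₄ (RR) = (vx − vy + k·ωz)/r = -0.1000/0.08 = -1.2500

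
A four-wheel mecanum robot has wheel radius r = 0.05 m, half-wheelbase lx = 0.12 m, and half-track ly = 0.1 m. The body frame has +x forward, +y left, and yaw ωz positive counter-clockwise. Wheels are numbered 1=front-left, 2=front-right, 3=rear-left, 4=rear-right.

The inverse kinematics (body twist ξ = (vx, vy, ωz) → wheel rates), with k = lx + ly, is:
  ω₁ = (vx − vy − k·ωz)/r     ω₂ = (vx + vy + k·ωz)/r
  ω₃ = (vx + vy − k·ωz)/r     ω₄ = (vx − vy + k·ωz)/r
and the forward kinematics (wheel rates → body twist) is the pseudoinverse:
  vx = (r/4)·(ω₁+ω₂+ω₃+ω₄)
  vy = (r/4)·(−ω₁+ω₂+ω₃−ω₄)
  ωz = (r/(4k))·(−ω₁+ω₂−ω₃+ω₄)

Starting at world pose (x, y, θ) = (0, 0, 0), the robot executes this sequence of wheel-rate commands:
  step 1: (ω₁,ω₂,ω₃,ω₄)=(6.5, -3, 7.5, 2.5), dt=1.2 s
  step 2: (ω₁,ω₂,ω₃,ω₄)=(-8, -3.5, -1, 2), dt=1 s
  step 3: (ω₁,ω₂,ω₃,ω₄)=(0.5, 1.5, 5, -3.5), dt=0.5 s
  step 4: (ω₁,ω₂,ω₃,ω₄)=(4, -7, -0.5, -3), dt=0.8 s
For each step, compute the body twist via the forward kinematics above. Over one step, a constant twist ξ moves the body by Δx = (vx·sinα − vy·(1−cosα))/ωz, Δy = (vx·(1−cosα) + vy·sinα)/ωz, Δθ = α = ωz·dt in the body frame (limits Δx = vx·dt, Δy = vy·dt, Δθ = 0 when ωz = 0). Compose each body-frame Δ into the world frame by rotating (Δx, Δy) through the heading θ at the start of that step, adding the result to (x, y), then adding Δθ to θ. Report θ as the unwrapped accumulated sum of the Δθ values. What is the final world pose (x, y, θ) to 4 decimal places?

(0.0103, 0.0054, -1.3892)

step 1: ξ=(vx,vy,ωz)=(0.1688, -0.0563, -0.8239), dt=1.2 → body Δ=(0.1404, -0.1492, -0.9886) → world pose (0.1404, -0.1492, -0.9886)
step 2: ξ=(vx,vy,ωz)=(-0.1313, 0.0187, 0.4261), dt=1.0 → body Δ=(-0.1312, -0.0094, 0.4261) → world pose (0.0604, -0.0448, -0.5625)
step 3: ξ=(vx,vy,ωz)=(0.0437, 0.1188, -0.4261), dt=0.5 → body Δ=(0.0280, 0.0566, -0.2131) → world pose (0.1143, -0.0118, -0.7756)
step 4: ξ=(vx,vy,ωz)=(-0.0813, -0.1063, -0.7670), dt=0.8 → body Δ=(-0.0863, -0.0604, -0.6136) → world pose (0.0103, 0.0054, -1.3892)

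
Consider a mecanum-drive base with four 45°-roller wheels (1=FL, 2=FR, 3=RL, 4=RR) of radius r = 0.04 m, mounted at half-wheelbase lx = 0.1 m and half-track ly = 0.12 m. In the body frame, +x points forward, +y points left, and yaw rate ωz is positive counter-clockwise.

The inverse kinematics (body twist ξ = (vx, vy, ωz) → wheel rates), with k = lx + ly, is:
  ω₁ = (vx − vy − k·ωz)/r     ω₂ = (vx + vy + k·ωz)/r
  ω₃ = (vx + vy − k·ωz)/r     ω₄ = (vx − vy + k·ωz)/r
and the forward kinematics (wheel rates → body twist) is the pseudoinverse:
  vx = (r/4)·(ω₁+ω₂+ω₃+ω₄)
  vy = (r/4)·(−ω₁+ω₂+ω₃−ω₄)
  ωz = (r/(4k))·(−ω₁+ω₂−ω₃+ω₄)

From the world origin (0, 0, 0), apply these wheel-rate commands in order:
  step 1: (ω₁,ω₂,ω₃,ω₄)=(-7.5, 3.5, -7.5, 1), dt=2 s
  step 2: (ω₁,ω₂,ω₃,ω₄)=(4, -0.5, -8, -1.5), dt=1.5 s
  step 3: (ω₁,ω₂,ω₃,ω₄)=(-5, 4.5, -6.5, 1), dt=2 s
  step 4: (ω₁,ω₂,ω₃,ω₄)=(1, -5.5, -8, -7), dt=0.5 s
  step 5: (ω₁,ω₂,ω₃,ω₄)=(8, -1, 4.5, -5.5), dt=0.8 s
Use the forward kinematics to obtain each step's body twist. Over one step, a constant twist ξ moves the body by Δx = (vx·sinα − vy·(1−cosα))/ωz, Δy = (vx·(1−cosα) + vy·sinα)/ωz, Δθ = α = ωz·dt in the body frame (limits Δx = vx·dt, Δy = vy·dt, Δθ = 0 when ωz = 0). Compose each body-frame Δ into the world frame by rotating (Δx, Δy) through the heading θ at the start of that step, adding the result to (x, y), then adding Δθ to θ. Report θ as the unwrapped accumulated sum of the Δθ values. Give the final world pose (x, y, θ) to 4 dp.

(0.1515, -0.1777, 2.6386)

step 1: ξ=(vx,vy,ωz)=(-0.1050, 0.0250, 0.8864), dt=2.0 → body Δ=(-0.1499, -0.1146, 1.7727) → world pose (-0.1499, -0.1146, 1.7727)
step 2: ξ=(vx,vy,ωz)=(-0.0600, -0.1100, 0.0909), dt=1.5 → body Δ=(-0.0785, -0.1706, 0.1364) → world pose (0.0330, -0.1573, 1.9091)
step 3: ξ=(vx,vy,ωz)=(-0.0600, 0.0200, 0.7727), dt=2.0 → body Δ=(-0.1028, -0.0498, 1.5455) → world pose (0.1141, -0.2378, 3.4545)
step 4: ξ=(vx,vy,ωz)=(-0.1950, -0.0750, -0.2500), dt=0.5 → body Δ=(-0.0996, -0.0313, -0.1250) → world pose (0.1992, -0.1773, 3.3295)
step 5: ξ=(vx,vy,ωz)=(0.0600, 0.0100, -0.8636), dt=0.8 → body Δ=(0.0469, -0.0086, -0.6909) → world pose (0.1515, -0.1777, 2.6386)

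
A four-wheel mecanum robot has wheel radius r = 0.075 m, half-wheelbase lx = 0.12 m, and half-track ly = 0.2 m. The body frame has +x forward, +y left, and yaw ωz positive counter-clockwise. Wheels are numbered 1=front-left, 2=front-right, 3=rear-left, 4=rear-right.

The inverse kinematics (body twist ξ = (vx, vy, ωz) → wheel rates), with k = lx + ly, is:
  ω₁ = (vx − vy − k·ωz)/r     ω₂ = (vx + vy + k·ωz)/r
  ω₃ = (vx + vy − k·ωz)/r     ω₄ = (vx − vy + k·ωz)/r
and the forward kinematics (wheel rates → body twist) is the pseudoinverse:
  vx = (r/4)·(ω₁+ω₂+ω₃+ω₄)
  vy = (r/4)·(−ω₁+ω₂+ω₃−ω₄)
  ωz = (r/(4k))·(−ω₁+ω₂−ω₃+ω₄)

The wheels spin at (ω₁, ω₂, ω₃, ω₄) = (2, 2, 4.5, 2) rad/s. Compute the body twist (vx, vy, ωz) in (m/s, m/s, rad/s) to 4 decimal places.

k = lx + ly = 0.12 + 0.2 = 0.3200
ω₁+ω₂+ω₃+ω₄ = 10.5000  →  vx = (0.075/4)·10.5000 = 0.1969
−ω₁+ω₂+ω₃−ω₄ = 2.5000  →  vy = (0.075/4)·2.5000 = 0.0469
−ω₁+ω₂−ω₃+ω₄ = -2.5000  →  ωz = (0.075/1.2800)·-2.5000 = -0.1465

(0.1969, 0.0469, -0.1465)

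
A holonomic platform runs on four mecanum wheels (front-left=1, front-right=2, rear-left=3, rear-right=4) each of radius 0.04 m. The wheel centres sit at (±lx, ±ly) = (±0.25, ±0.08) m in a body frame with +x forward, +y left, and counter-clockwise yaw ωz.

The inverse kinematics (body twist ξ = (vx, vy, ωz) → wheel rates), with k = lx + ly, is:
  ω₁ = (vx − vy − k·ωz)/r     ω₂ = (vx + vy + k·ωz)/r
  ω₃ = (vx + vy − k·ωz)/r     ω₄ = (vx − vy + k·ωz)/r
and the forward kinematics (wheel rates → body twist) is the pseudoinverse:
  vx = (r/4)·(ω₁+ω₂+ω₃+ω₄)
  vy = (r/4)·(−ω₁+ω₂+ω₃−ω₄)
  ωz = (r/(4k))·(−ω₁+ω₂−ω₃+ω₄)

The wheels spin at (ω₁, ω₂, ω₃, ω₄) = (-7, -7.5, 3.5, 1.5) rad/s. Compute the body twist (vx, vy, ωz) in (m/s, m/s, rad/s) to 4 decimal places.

k = lx + ly = 0.25 + 0.08 = 0.3300
ω₁+ω₂+ω₃+ω₄ = -9.5000  →  vx = (0.04/4)·-9.5000 = -0.0950
−ω₁+ω₂+ω₃−ω₄ = 1.5000  →  vy = (0.04/4)·1.5000 = 0.0150
−ω₁+ω₂−ω₃+ω₄ = -2.5000  →  ωz = (0.04/1.3200)·-2.5000 = -0.0758

(-0.0950, 0.0150, -0.0758)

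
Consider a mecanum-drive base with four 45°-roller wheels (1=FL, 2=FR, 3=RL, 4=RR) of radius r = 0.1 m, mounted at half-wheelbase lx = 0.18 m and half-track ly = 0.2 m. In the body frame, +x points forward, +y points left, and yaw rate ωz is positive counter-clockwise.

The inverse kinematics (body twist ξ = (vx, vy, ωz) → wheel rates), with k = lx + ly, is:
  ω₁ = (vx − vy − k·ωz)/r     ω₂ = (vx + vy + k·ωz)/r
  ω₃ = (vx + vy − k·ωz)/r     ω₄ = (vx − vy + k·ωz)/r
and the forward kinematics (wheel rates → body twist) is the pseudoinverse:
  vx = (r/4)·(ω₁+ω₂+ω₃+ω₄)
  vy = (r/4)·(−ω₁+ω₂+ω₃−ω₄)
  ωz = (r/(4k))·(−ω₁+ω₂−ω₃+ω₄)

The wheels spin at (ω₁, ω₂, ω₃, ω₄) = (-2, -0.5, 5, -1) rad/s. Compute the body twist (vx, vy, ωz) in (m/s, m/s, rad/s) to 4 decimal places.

(0.0375, 0.1875, -0.2961)

k = lx + ly = 0.18 + 0.2 = 0.3800
ω₁+ω₂+ω₃+ω₄ = 1.5000  →  vx = (0.1/4)·1.5000 = 0.0375
−ω₁+ω₂+ω₃−ω₄ = 7.5000  →  vy = (0.1/4)·7.5000 = 0.1875
−ω₁+ω₂−ω₃+ω₄ = -4.5000  →  ωz = (0.1/1.5200)·-4.5000 = -0.2961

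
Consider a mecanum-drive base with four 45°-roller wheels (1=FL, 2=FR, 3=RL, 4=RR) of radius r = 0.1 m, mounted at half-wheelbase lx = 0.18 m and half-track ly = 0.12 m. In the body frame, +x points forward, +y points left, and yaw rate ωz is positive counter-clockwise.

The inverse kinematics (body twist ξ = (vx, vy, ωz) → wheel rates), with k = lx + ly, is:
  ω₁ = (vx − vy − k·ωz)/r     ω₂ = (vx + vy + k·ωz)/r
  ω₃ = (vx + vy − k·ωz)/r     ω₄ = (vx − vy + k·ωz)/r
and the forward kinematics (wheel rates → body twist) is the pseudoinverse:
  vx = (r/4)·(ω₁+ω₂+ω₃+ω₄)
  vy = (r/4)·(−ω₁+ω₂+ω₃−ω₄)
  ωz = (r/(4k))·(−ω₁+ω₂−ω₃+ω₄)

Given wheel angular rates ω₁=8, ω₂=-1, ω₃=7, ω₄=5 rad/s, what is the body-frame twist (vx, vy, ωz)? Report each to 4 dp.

(0.4750, -0.1750, -0.9167)

k = lx + ly = 0.18 + 0.12 = 0.3000
ω₁+ω₂+ω₃+ω₄ = 19.0000  →  vx = (0.1/4)·19.0000 = 0.4750
−ω₁+ω₂+ω₃−ω₄ = -7.0000  →  vy = (0.1/4)·-7.0000 = -0.1750
−ω₁+ω₂−ω₃+ω₄ = -11.0000  →  ωz = (0.1/1.2000)·-11.0000 = -0.9167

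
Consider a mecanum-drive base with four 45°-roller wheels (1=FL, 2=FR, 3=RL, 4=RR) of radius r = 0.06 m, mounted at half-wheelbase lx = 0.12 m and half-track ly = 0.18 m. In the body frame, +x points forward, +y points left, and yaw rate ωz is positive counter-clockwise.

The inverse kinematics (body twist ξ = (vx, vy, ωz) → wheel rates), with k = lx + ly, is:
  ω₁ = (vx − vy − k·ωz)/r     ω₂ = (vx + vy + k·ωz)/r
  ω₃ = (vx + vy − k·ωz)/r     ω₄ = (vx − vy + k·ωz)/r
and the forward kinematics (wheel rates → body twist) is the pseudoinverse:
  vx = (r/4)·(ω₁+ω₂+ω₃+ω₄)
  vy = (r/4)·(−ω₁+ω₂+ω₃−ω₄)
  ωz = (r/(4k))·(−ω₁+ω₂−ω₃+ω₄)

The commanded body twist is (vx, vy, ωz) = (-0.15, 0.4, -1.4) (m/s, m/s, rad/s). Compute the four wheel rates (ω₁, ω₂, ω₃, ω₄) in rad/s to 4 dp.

k = lx + ly = 0.12 + 0.18 = 0.3000;  k·ωz = 0.3000·-1.4 = -0.4200
ω₁ (FL) = (vx − vy − k·ωz)/r = -0.1300/0.06 = -2.1667
ω₂ (FR) = (vx + vy + k·ωz)/r = -0.1700/0.06 = -2.8333
ω₃ (RL) = (vx + vy − k·ωz)/r = 0.6700/0.06 = 11.1667
ω₄ (RR) = (vx − vy + k·ωz)/r = -0.9700/0.06 = -16.1667

(-2.1667, -2.8333, 11.1667, -16.1667)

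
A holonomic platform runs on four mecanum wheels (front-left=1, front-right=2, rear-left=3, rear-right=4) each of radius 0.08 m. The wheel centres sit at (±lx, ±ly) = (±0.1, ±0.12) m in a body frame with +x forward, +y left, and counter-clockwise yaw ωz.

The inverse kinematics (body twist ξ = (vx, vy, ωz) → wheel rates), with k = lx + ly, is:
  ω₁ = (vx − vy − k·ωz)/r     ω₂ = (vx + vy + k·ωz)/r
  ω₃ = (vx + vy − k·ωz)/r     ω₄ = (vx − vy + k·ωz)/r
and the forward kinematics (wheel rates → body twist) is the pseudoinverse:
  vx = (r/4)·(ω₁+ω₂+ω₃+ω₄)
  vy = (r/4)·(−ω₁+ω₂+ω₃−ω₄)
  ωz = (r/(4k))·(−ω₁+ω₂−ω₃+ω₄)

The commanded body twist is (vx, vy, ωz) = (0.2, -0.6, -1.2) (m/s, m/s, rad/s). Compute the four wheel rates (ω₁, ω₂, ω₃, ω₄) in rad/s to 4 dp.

(13.3000, -8.3000, -1.7000, 6.7000)

k = lx + ly = 0.1 + 0.12 = 0.2200;  k·ωz = 0.2200·-1.2 = -0.2640
ω₁ (FL) = (vx − vy − k·ωz)/r = 1.0640/0.08 = 13.3000
ω₂ (FR) = (vx + vy + k·ωz)/r = -0.6640/0.08 = -8.3000
ω₃ (RL) = (vx + vy − k·ωz)/r = -0.1360/0.08 = -1.7000
ω₄ (RR) = (vx − vy + k·ωz)/r = 0.5360/0.08 = 6.7000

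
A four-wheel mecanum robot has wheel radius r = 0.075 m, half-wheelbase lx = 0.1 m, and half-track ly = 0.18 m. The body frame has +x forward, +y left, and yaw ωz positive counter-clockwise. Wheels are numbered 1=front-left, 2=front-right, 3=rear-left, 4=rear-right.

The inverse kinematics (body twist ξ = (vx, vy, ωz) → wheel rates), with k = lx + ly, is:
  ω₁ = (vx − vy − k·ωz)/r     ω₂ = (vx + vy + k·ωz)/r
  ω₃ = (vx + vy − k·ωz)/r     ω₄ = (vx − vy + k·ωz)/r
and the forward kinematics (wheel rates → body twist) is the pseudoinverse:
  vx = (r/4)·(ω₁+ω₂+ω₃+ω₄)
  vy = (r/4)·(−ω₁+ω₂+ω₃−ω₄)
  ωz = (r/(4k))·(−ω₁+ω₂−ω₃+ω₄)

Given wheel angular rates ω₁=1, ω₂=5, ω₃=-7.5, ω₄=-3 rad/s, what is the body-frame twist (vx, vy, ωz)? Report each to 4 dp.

(-0.0844, -0.0094, 0.5692)

k = lx + ly = 0.1 + 0.18 = 0.2800
ω₁+ω₂+ω₃+ω₄ = -4.5000  →  vx = (0.075/4)·-4.5000 = -0.0844
−ω₁+ω₂+ω₃−ω₄ = -0.5000  →  vy = (0.075/4)·-0.5000 = -0.0094
−ω₁+ω₂−ω₃+ω₄ = 8.5000  →  ωz = (0.075/1.1200)·8.5000 = 0.5692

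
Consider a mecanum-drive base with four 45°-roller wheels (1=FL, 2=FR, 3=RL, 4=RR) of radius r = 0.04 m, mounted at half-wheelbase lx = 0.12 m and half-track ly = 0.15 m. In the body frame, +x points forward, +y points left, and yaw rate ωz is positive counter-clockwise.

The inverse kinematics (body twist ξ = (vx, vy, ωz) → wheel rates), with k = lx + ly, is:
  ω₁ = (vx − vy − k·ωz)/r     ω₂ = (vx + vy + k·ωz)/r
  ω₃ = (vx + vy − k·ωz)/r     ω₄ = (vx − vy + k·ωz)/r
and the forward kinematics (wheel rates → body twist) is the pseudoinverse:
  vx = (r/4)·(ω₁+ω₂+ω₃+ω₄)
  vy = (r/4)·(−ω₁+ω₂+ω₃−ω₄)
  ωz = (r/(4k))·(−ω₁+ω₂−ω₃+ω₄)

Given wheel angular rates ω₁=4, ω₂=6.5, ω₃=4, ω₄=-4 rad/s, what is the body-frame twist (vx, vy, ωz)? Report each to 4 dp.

(0.1050, 0.1050, -0.2037)

k = lx + ly = 0.12 + 0.15 = 0.2700
ω₁+ω₂+ω₃+ω₄ = 10.5000  →  vx = (0.04/4)·10.5000 = 0.1050
−ω₁+ω₂+ω₃−ω₄ = 10.5000  →  vy = (0.04/4)·10.5000 = 0.1050
−ω₁+ω₂−ω₃+ω₄ = -5.5000  →  ωz = (0.04/1.0800)·-5.5000 = -0.2037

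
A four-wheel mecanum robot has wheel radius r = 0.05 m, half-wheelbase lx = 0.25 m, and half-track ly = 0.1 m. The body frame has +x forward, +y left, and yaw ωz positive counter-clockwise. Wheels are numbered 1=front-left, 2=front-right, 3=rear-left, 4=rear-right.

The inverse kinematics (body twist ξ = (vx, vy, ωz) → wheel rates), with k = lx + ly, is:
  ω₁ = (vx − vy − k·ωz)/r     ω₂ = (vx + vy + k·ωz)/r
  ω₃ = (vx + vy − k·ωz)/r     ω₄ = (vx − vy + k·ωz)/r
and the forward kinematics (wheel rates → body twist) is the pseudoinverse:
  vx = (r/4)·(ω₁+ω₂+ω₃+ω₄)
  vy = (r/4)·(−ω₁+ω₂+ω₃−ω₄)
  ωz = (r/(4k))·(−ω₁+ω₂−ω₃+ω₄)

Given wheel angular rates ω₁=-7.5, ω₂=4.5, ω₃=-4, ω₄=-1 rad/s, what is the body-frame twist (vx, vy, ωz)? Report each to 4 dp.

(-0.1000, 0.1125, 0.5357)

k = lx + ly = 0.25 + 0.1 = 0.3500
ω₁+ω₂+ω₃+ω₄ = -8.0000  →  vx = (0.05/4)·-8.0000 = -0.1000
−ω₁+ω₂+ω₃−ω₄ = 9.0000  →  vy = (0.05/4)·9.0000 = 0.1125
−ω₁+ω₂−ω₃+ω₄ = 15.0000  →  ωz = (0.05/1.4000)·15.0000 = 0.5357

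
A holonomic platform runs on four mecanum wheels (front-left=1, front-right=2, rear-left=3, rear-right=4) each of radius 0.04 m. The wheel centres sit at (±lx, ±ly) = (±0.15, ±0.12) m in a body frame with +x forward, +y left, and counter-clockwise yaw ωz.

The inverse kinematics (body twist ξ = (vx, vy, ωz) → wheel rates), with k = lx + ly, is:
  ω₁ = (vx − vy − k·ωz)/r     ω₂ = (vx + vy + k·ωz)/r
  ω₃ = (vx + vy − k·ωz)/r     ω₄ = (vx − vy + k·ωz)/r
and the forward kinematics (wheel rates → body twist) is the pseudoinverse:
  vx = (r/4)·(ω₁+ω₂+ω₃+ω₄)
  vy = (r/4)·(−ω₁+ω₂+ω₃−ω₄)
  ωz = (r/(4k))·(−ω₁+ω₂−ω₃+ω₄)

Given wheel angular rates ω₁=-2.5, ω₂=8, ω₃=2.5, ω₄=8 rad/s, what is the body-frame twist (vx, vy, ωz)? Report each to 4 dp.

(0.1600, 0.0500, 0.5926)

k = lx + ly = 0.15 + 0.12 = 0.2700
ω₁+ω₂+ω₃+ω₄ = 16.0000  →  vx = (0.04/4)·16.0000 = 0.1600
−ω₁+ω₂+ω₃−ω₄ = 5.0000  →  vy = (0.04/4)·5.0000 = 0.0500
−ω₁+ω₂−ω₃+ω₄ = 16.0000  →  ωz = (0.04/1.0800)·16.0000 = 0.5926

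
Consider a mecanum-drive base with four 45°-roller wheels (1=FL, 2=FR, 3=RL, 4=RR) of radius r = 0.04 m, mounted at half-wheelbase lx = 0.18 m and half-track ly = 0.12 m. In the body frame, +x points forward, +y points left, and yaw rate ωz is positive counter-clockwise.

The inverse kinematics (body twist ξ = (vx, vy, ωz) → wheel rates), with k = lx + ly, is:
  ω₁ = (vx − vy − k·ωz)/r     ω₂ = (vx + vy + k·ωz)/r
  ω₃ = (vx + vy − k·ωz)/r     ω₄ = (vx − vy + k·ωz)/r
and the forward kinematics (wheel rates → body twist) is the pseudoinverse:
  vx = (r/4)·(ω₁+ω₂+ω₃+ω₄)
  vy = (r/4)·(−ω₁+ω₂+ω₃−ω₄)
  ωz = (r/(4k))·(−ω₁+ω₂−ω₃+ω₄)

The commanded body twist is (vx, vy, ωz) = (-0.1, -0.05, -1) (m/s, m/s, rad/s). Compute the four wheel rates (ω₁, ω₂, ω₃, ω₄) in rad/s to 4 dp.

k = lx + ly = 0.18 + 0.12 = 0.3000;  k·ωz = 0.3000·-1 = -0.3000
ω₁ (FL) = (vx − vy − k·ωz)/r = 0.2500/0.04 = 6.2500
ω₂ (FR) = (vx + vy + k·ωz)/r = -0.4500/0.04 = -11.2500
ω₃ (RL) = (vx + vy − k·ωz)/r = 0.1500/0.04 = 3.7500
ω₄ (RR) = (vx − vy + k·ωz)/r = -0.3500/0.04 = -8.7500

(6.2500, -11.2500, 3.7500, -8.7500)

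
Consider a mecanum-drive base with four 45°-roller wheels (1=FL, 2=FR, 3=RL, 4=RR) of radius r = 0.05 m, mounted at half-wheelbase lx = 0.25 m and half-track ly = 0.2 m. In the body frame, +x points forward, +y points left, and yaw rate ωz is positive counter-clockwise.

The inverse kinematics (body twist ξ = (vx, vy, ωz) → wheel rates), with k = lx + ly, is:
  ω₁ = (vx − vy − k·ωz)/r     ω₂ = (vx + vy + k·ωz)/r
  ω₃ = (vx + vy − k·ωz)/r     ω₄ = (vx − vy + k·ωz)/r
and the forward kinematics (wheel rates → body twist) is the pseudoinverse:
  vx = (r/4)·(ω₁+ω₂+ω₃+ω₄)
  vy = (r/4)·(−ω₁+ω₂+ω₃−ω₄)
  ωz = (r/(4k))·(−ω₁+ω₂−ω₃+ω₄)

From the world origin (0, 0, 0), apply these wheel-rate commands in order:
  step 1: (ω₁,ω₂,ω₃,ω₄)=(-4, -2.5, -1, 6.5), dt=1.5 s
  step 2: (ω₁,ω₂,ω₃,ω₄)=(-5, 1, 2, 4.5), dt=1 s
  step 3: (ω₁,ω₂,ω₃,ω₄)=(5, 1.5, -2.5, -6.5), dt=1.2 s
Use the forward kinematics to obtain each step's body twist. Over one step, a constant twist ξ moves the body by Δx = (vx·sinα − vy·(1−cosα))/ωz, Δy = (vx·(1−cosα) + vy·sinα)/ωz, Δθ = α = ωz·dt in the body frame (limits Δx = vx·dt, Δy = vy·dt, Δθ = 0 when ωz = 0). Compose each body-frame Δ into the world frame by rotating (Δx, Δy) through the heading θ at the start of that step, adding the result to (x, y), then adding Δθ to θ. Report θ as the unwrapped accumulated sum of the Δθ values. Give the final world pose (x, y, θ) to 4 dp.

step 1: ξ=(vx,vy,ωz)=(-0.0125, -0.0750, 0.2500), dt=1.5 → body Δ=(0.0025, -0.1134, 0.3750) → world pose (0.0025, -0.1134, 0.3750)
step 2: ξ=(vx,vy,ωz)=(0.0312, 0.0437, 0.2361), dt=1.0 → body Δ=(0.0258, 0.0470, 0.2361) → world pose (0.0093, -0.0601, 0.6111)
step 3: ξ=(vx,vy,ωz)=(-0.0312, 0.0063, -0.2083), dt=1.2 → body Δ=(-0.0362, 0.0121, -0.2500) → world pose (-0.0272, -0.0710, 0.3611)

(-0.0272, -0.0710, 0.3611)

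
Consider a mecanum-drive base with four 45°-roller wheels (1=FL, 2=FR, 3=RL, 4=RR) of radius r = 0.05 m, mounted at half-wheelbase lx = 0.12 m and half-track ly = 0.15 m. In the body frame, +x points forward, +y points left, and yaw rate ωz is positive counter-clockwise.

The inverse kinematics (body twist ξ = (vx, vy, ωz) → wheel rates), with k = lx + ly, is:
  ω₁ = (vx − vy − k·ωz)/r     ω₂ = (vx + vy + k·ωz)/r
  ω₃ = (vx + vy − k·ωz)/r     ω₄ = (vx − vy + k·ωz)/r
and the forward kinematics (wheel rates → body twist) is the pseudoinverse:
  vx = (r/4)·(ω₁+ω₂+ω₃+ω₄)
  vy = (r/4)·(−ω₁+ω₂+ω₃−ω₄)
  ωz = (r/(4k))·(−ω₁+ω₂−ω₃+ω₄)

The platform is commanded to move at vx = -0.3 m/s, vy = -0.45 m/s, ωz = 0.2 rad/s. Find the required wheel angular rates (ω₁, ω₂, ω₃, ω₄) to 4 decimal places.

(1.9200, -13.9200, -16.0800, 4.0800)

k = lx + ly = 0.12 + 0.15 = 0.2700;  k·ωz = 0.2700·0.2 = 0.0540
ω₁ (FL) = (vx − vy − k·ωz)/r = 0.0960/0.05 = 1.9200
ω₂ (FR) = (vx + vy + k·ωz)/r = -0.6960/0.05 = -13.9200
ω₃ (RL) = (vx + vy − k·ωz)/r = -0.8040/0.05 = -16.0800
ω₄ (RR) = (vx − vy + k·ωz)/r = 0.2040/0.05 = 4.0800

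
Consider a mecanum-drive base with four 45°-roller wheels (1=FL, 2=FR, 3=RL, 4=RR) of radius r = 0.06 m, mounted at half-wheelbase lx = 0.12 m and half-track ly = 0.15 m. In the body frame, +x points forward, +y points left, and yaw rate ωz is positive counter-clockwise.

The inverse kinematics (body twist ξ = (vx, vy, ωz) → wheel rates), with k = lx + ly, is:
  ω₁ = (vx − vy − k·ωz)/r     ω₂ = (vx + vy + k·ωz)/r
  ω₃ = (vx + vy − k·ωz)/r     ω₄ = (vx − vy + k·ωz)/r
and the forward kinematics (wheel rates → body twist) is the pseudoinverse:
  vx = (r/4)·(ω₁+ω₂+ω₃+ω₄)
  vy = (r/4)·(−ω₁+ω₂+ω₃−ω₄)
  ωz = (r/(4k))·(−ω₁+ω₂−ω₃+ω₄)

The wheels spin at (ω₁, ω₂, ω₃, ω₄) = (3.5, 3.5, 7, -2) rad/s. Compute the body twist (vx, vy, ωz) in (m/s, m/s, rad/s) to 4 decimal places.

k = lx + ly = 0.12 + 0.15 = 0.2700
ω₁+ω₂+ω₃+ω₄ = 12.0000  →  vx = (0.06/4)·12.0000 = 0.1800
−ω₁+ω₂+ω₃−ω₄ = 9.0000  →  vy = (0.06/4)·9.0000 = 0.1350
−ω₁+ω₂−ω₃+ω₄ = -9.0000  →  ωz = (0.06/1.0800)·-9.0000 = -0.5000

(0.1800, 0.1350, -0.5000)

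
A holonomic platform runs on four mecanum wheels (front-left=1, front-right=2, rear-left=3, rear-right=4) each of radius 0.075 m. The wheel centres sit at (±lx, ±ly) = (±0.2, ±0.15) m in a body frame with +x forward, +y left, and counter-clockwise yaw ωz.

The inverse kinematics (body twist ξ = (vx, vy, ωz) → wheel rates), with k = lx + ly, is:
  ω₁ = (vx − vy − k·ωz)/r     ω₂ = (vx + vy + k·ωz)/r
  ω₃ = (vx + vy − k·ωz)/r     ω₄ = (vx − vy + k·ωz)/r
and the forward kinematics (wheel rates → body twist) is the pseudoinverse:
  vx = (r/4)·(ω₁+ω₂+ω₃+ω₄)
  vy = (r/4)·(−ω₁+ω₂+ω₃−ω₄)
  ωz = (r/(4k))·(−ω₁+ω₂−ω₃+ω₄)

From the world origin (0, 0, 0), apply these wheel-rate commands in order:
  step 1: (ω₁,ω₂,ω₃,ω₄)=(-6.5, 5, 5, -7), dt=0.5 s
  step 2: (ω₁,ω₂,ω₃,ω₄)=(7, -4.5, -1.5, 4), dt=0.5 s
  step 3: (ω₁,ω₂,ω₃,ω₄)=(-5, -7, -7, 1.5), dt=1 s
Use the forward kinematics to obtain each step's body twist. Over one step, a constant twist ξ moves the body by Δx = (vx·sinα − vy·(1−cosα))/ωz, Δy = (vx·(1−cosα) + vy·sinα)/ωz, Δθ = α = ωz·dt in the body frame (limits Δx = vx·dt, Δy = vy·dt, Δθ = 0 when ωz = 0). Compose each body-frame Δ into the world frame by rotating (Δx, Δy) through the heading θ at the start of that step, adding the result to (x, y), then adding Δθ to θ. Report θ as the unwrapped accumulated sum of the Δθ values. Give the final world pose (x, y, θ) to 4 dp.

(-0.3261, -0.1382, 0.1741)

step 1: ξ=(vx,vy,ωz)=(-0.0656, 0.4406, -0.0268), dt=0.5 → body Δ=(-0.0313, 0.2205, -0.0134) → world pose (-0.0313, 0.2205, -0.0134)
step 2: ξ=(vx,vy,ωz)=(0.0938, -0.3187, -0.3214), dt=0.5 → body Δ=(0.0339, -0.1624, -0.1607) → world pose (0.0004, 0.0576, -0.1741)
step 3: ξ=(vx,vy,ωz)=(-0.3281, -0.1969, 0.3482), dt=1.0 → body Δ=(-0.2876, -0.2495, 0.3482) → world pose (-0.3261, -0.1382, 0.1741)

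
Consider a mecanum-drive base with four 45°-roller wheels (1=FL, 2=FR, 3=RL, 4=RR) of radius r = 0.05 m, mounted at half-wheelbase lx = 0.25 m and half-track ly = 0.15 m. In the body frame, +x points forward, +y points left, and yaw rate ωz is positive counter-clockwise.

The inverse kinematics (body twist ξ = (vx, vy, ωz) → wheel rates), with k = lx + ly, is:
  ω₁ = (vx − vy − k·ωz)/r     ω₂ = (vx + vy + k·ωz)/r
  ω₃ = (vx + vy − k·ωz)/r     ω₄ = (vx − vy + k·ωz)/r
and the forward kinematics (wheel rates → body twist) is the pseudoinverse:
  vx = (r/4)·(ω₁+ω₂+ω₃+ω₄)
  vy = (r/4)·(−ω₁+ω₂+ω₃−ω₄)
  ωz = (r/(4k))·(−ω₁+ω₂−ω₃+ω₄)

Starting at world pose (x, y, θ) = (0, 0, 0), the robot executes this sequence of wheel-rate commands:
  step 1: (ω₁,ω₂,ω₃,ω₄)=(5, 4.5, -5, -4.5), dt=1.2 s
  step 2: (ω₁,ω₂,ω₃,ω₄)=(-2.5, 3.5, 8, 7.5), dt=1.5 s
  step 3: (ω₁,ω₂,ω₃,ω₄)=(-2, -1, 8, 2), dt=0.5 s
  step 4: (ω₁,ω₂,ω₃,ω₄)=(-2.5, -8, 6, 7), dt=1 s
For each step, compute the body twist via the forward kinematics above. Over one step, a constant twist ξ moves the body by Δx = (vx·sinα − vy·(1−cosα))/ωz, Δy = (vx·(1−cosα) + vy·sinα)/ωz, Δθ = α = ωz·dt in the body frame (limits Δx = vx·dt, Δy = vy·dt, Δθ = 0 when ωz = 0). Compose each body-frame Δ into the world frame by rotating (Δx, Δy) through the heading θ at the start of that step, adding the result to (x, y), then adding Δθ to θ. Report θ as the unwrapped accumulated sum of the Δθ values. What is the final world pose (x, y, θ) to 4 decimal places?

step 1: ξ=(vx,vy,ωz)=(0.0000, -0.0125, 0.0000), dt=1.2 → body Δ=(0.0000, -0.0150, 0.0000) → world pose (0.0000, -0.0150, 0.0000)
step 2: ξ=(vx,vy,ωz)=(0.2063, 0.0813, 0.1719), dt=1.5 → body Δ=(0.2903, 0.1602, 0.2578) → world pose (0.2903, 0.1452, 0.2578)
step 3: ξ=(vx,vy,ωz)=(0.0875, 0.0875, -0.1562), dt=0.5 → body Δ=(0.0454, 0.0420, -0.0781) → world pose (0.3235, 0.1974, 0.1797)
step 4: ξ=(vx,vy,ωz)=(0.0313, -0.0813, -0.1406), dt=1.0 → body Δ=(0.0254, -0.0832, -0.1406) → world pose (0.3634, 0.1201, 0.0391)

(0.3634, 0.1201, 0.0391)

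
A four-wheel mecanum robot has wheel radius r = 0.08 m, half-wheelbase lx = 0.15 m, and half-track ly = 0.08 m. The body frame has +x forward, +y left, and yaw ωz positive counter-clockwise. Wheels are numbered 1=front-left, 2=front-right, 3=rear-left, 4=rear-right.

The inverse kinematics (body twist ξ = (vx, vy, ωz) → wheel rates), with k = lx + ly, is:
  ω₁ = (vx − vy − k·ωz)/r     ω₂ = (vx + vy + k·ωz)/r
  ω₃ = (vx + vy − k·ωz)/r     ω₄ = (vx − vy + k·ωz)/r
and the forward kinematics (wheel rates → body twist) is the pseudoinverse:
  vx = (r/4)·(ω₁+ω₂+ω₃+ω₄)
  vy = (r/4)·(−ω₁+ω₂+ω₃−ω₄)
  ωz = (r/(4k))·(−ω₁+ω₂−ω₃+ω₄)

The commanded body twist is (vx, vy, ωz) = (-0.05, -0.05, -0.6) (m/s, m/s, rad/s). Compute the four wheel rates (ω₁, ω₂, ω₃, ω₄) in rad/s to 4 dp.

k = lx + ly = 0.15 + 0.08 = 0.2300;  k·ωz = 0.2300·-0.6 = -0.1380
ω₁ (FL) = (vx − vy − k·ωz)/r = 0.1380/0.08 = 1.7250
ω₂ (FR) = (vx + vy + k·ωz)/r = -0.2380/0.08 = -2.9750
ω₃ (RL) = (vx + vy − k·ωz)/r = 0.0380/0.08 = 0.4750
ω₄ (RR) = (vx − vy + k·ωz)/r = -0.1380/0.08 = -1.7250

(1.7250, -2.9750, 0.4750, -1.7250)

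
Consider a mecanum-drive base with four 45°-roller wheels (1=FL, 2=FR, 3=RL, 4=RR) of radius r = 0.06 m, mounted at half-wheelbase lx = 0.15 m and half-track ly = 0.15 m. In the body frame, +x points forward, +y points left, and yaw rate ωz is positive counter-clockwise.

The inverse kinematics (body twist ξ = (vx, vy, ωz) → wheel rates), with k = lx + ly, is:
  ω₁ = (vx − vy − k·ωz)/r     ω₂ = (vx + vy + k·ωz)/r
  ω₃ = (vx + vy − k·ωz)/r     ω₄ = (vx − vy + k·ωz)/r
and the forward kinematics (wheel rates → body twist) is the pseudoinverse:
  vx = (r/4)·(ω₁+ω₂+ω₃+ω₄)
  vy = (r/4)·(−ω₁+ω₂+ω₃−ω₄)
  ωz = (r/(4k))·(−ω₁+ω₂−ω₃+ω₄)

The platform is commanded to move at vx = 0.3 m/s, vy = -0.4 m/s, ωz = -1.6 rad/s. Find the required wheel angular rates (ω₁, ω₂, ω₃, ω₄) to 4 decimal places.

(19.6667, -9.6667, 6.3333, 3.6667)

k = lx + ly = 0.15 + 0.15 = 0.3000;  k·ωz = 0.3000·-1.6 = -0.4800
ω₁ (FL) = (vx − vy − k·ωz)/r = 1.1800/0.06 = 19.6667
ω₂ (FR) = (vx + vy + k·ωz)/r = -0.5800/0.06 = -9.6667
ω₃ (RL) = (vx + vy − k·ωz)/r = 0.3800/0.06 = 6.3333
ω₄ (RR) = (vx − vy + k·ωz)/r = 0.2200/0.06 = 3.6667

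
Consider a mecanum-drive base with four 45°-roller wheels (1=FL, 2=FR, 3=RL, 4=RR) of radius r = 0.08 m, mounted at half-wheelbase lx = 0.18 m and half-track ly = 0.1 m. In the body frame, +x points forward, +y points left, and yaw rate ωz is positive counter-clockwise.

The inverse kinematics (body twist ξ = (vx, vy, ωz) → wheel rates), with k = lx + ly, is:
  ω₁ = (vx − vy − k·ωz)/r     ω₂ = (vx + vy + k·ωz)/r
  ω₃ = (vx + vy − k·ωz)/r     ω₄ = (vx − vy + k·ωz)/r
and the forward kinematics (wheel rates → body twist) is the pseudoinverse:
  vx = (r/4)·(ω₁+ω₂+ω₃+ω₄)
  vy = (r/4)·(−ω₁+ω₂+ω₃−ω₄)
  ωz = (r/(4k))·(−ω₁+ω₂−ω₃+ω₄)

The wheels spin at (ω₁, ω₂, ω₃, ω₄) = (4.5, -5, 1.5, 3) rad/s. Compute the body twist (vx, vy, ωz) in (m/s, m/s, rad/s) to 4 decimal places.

k = lx + ly = 0.18 + 0.1 = 0.2800
ω₁+ω₂+ω₃+ω₄ = 4.0000  →  vx = (0.08/4)·4.0000 = 0.0800
−ω₁+ω₂+ω₃−ω₄ = -11.0000  →  vy = (0.08/4)·-11.0000 = -0.2200
−ω₁+ω₂−ω₃+ω₄ = -8.0000  →  ωz = (0.08/1.1200)·-8.0000 = -0.5714

(0.0800, -0.2200, -0.5714)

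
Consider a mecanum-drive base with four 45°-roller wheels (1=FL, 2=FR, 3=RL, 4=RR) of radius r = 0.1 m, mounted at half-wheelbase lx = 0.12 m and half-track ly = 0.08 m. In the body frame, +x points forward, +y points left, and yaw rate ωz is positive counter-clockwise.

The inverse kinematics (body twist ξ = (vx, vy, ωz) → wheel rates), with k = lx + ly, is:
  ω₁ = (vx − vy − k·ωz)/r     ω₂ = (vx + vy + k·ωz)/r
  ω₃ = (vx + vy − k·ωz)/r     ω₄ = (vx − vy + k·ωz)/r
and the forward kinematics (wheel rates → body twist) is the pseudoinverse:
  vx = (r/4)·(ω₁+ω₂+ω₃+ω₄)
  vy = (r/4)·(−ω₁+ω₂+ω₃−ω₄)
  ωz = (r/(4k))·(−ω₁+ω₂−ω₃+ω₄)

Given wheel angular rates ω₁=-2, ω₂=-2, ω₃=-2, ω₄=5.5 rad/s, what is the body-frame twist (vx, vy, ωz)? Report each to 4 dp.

k = lx + ly = 0.12 + 0.08 = 0.2000
ω₁+ω₂+ω₃+ω₄ = -0.5000  →  vx = (0.1/4)·-0.5000 = -0.0125
−ω₁+ω₂+ω₃−ω₄ = -7.5000  →  vy = (0.1/4)·-7.5000 = -0.1875
−ω₁+ω₂−ω₃+ω₄ = 7.5000  →  ωz = (0.1/0.8000)·7.5000 = 0.9375

(-0.0125, -0.1875, 0.9375)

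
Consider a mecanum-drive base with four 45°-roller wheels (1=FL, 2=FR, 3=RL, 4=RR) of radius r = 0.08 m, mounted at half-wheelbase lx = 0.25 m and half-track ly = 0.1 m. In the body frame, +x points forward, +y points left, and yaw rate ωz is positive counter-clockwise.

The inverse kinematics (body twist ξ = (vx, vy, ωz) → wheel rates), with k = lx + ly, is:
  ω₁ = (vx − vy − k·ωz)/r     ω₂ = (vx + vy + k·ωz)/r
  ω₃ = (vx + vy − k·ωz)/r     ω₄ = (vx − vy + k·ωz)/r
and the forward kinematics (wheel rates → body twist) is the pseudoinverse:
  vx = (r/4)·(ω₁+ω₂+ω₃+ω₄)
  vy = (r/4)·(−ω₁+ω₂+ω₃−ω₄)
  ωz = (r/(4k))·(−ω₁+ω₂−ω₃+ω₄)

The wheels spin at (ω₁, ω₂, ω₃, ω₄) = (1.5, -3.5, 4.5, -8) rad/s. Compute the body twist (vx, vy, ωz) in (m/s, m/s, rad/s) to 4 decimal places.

k = lx + ly = 0.25 + 0.1 = 0.3500
ω₁+ω₂+ω₃+ω₄ = -5.5000  →  vx = (0.08/4)·-5.5000 = -0.1100
−ω₁+ω₂+ω₃−ω₄ = 7.5000  →  vy = (0.08/4)·7.5000 = 0.1500
−ω₁+ω₂−ω₃+ω₄ = -17.5000  →  ωz = (0.08/1.4000)·-17.5000 = -1.0000

(-0.1100, 0.1500, -1.0000)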